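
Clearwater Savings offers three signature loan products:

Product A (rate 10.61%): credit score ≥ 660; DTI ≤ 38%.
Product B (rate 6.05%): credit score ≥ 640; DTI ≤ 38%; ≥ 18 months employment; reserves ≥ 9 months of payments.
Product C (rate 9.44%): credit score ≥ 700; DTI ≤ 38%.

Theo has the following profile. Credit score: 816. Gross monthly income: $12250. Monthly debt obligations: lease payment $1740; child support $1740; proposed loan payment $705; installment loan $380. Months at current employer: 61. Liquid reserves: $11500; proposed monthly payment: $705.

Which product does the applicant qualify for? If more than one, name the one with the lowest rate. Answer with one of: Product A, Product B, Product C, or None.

Total debts = (1,740 + 1,740 + 705 + 380) = 4,565; DTI = 4,565/12,250 = 37.3%.
Reserves = 11,500/705 = 16.3 months.
Product A: score 816 ≥ 660; DTI 37.3% ≤ 38% → qualifies.
Product B: score 816 ≥ 640; DTI 37.3% ≤ 38%; employment 61 ≥ 18 mo; reserves 16.3 ≥ 9 mo → qualifies.
Product C: score 816 ≥ 700; DTI 37.3% ≤ 38% → qualifies.
Qualifying: Product A, Product B, Product C. Lowest rate is 6.05% → Product B.

Product B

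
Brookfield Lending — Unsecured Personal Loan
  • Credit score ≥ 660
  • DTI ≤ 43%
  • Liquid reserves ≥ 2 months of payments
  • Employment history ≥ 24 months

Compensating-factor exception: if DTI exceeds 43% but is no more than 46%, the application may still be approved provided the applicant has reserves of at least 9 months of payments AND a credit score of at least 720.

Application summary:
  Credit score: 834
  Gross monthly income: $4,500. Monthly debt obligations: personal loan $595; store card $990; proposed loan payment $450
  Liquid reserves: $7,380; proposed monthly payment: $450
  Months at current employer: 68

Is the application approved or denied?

Credit score 834 ≥ 660 (meets base)
Total debts = (595 + 990 + 450) = 2,035. DTI = 2,035/4,500 = 45.2% > 43% — standard DTI limit exceeded.
Reserves = 7,380/450 = 16.4 months ≥ 2
Employment 68 ≥ 24 months
DTI 45.2% is within the 43%–46% exception band; checking compensating factors.
Override check — reserves: 16.4 mo (ok); score: 834 (ok).
Both compensating conditions met → exception applies.

Approved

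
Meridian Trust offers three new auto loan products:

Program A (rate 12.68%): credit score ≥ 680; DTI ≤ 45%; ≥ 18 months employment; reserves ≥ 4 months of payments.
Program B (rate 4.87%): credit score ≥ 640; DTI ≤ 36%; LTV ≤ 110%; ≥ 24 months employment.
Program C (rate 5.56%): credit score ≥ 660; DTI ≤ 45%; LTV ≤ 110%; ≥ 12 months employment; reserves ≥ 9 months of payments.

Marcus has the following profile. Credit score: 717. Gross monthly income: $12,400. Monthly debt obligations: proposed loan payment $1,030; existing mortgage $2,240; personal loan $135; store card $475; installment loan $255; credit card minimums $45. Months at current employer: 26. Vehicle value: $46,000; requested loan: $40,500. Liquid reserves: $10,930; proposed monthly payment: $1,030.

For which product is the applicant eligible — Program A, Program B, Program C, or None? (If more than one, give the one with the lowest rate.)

Program B

Total debts = (1,030 + 2,240 + 135 + 475 + 255 + 45) = 4,180; DTI = 4,180/12,400 = 33.7%.
LTV = 40,500/46,000 = 88%.
Reserves = 10,930/1,030 = 10.6 months.
Program A: score 717 ≥ 680; DTI 33.7% ≤ 45%; employment 26 ≥ 18 mo; reserves 10.6 ≥ 4 mo → qualifies.
Program B: score 717 ≥ 640; DTI 33.7% ≤ 36%; LTV 88% ≤ 110%; employment 26 ≥ 24 mo → qualifies.
Program C: score 717 ≥ 660; DTI 33.7% ≤ 45%; LTV 88% ≤ 110%; employment 26 ≥ 12 mo; reserves 10.6 ≥ 9 mo → qualifies.
Qualifying: Program A, Program B, Program C. Lowest rate is 4.87% → Program B.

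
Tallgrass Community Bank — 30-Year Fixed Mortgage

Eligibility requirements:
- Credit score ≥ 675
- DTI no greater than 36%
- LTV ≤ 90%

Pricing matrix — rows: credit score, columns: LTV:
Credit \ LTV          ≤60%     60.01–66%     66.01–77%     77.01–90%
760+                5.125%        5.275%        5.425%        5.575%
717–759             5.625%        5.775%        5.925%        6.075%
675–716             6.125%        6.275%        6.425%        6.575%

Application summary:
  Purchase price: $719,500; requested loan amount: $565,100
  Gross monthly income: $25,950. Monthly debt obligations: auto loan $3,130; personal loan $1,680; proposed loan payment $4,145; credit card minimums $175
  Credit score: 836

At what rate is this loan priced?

5.575%

Credit score 836 ≥ 675; Total monthly debts = (3,130 + 1,680 + 4,145 + 175) = 9,130. DTI = 9,130/25,950 = 35.2% ≤ 36%
LTV = 565,100/719,500 = 78.5% ≤ 90%
Row: 836 falls in 760+. Column: 78.5% falls in 77.01–90%. Rate = 5.575%.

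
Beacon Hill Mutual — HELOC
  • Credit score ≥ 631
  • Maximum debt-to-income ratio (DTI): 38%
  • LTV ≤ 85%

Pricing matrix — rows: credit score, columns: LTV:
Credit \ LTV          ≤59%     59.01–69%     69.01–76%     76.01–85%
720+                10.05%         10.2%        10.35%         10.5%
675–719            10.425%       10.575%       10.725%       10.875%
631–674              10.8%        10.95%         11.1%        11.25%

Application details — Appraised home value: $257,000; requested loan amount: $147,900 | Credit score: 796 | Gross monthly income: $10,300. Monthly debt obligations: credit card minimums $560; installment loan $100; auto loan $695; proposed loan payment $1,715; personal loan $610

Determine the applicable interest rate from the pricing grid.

10.05%

Credit score 796 ≥ 631; Total monthly debts = (560 + 100 + 695 + 1,715 + 610) = 3,680. Debt-to-income = 3,680/10,300 = 35.7% — meets 38% limit
Loan-to-value = 147,900/257,000 = 57.5% — pass (85% max)
Score 796 is in the 720+ band; LTV 57.5% is in the ≤59% band → 10.05%.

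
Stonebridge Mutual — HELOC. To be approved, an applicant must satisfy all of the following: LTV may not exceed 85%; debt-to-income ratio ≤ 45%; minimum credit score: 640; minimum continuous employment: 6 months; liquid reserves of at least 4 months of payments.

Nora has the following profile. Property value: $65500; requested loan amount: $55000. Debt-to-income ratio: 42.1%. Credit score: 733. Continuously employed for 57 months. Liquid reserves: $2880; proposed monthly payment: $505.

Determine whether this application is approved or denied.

LTV: 55,000 ÷ 65,500 = 84%, within 85% cap
DTI 42.1% is within the 45% limit
Credit score 733 ≥ 640 (meets)
Employment 57 ≥ 6 months
Reserves = 2,880/505 = 5.7 months ≥ 4
All criteria satisfied.

Approved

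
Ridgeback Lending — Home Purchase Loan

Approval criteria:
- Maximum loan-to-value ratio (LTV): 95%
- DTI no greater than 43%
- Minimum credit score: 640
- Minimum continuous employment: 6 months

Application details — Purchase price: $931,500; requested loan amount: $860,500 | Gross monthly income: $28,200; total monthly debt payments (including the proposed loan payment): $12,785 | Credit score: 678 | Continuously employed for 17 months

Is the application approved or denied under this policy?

LTV = 860,500/931,500 = 92.4% ≤ 95%
Debt-to-income = 12,785/28,200 = 45.3% — over 43% limit
Credit score 678 ≥ 640 (meets)
Employment 17 ≥ 6 months
Fails on DTI.

Denied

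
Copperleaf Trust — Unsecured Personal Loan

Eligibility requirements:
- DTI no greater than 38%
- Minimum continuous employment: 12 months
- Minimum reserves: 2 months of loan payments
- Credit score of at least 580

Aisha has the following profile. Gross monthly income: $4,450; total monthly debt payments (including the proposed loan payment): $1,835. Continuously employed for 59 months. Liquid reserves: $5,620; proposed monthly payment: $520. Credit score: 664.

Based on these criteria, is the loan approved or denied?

Denied

DTI: 1,835 ÷ 4,450 = 41.2%, exceeds the 38% cap
Employment 59 ≥ 12 months
Reserves = 5,620/520 = 10.8 months ≥ 2
Credit score 664 ≥ 580 (meets)
Fails on DTI.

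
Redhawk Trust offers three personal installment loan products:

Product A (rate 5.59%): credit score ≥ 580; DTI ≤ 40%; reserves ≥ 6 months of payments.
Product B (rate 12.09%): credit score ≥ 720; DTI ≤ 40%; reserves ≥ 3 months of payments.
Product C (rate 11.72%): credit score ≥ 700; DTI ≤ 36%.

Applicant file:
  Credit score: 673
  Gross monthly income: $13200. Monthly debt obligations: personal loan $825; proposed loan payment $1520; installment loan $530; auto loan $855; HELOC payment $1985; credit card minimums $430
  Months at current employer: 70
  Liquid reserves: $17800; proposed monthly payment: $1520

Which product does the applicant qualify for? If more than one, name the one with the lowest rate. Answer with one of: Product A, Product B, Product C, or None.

Total debts = (825 + 1,520 + 530 + 855 + 1,985 + 430) = 6,145; DTI = 6,145/13,200 = 46.6%.
Reserves = 17,800/1,520 = 11.7 months.
Product A: score 673 ≥ 580; DTI 46.6% > 40%; reserves 11.7 ≥ 6 mo → does not qualify.
Product B: score 673 < 720; DTI 46.6% > 40%; reserves 11.7 ≥ 3 mo → does not qualify.
Product C: score 673 < 700; DTI 46.6% > 36% → does not qualify.

None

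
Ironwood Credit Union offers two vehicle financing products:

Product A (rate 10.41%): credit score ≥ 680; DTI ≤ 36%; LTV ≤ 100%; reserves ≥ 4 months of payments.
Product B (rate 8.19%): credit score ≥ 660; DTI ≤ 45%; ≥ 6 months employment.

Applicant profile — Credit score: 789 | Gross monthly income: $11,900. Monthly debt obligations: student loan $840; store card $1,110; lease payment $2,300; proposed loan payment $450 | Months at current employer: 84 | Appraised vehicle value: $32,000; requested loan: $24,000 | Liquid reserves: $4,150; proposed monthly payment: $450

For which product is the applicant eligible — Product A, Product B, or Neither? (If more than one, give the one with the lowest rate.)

Product B

Total debts = (840 + 1,110 + 2,300 + 450) = 4,700; DTI = 4,700/11,900 = 39.5%.
LTV = 24,000/32,000 = 75%.
Reserves = 4,150/450 = 9.2 months.
Product A: score 789 ≥ 680; DTI 39.5% > 36%; LTV 75% ≤ 100%; reserves 9.2 ≥ 4 mo → does not qualify.
Product B: score 789 ≥ 660; DTI 39.5% ≤ 45%; employment 84 ≥ 6 mo → qualifies.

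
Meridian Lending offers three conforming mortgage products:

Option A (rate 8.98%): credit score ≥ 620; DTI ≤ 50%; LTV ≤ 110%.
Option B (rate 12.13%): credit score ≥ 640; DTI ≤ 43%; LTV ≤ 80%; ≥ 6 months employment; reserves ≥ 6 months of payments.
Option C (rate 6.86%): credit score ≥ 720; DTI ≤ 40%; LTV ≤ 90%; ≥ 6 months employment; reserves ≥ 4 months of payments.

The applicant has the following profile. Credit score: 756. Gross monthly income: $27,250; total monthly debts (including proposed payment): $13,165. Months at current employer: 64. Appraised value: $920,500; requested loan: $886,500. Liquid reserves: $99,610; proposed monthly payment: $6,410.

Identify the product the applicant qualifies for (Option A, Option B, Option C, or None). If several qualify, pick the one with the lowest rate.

Option A

DTI = 13,165/27,250 = 48.3%.
LTV = 886,500/920,500 = 96.3%.
Reserves = 99,610/6,410 = 15.5 months.
Option A: score 756 ≥ 620; DTI 48.3% ≤ 50%; LTV 96.3% ≤ 110% → qualifies.
Option B: score 756 ≥ 640; DTI 48.3% > 43%; LTV 96.3% > 80%; employment 64 ≥ 6 mo; reserves 15.5 ≥ 6 mo → does not qualify.
Option C: score 756 ≥ 720; DTI 48.3% > 40%; LTV 96.3% > 90%; employment 64 ≥ 6 mo; reserves 15.5 ≥ 4 mo → does not qualify.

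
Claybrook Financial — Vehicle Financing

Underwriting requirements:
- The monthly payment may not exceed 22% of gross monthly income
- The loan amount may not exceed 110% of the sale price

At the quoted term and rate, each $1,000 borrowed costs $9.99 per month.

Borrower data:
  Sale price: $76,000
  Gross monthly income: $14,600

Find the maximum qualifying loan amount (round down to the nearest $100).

Payment cap: 22% × $14,600 = $3,212/month.
At $9.99 per $1,000, that supports 3,212/9.99 × 1,000 ≈ $321,521 → $321,500.
LTV cap: 110% × $76,000 = $83,600 → $83,600.
Binding constraint: loan-to-value.

$83,600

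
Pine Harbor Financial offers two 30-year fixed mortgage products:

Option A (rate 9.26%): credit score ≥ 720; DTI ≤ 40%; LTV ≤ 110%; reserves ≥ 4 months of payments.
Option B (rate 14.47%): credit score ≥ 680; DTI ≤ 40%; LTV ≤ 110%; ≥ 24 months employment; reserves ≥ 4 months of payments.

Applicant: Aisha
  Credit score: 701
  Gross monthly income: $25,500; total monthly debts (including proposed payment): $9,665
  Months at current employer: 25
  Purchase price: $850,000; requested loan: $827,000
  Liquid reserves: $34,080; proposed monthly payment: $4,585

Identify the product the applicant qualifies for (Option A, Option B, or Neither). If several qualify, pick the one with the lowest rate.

Option B

DTI = 9,665/25,500 = 37.9%.
LTV = 827,000/850,000 = 97.3%.
Reserves = 34,080/4,585 = 7.4 months.
Option A: score 701 < 720; DTI 37.9% ≤ 40%; LTV 97.3% ≤ 110%; reserves 7.4 ≥ 4 mo → does not qualify.
Option B: score 701 ≥ 680; DTI 37.9% ≤ 40%; LTV 97.3% ≤ 110%; employment 25 ≥ 24 mo; reserves 7.4 ≥ 4 mo → qualifies.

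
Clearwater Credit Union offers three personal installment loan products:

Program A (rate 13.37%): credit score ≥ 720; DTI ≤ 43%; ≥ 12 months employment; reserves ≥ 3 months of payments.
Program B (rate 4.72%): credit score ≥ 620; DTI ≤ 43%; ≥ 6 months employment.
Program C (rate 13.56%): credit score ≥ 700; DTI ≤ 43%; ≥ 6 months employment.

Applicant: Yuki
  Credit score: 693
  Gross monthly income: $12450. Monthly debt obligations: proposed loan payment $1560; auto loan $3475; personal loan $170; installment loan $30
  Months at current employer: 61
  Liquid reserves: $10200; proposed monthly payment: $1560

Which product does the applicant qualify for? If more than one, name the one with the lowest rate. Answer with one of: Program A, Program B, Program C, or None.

Total debts = (1,560 + 3,475 + 170 + 30) = 5,235; DTI = 5,235/12,450 = 42%.
Reserves = 10,200/1,560 = 6.5 months.
Program A: score 693 < 720; DTI 42% ≤ 43%; employment 61 ≥ 12 mo; reserves 6.5 ≥ 3 mo → does not qualify.
Program B: score 693 ≥ 620; DTI 42% ≤ 43%; employment 61 ≥ 6 mo → qualifies.
Program C: score 693 < 700; DTI 42% ≤ 43%; employment 61 ≥ 6 mo → does not qualify.

Program B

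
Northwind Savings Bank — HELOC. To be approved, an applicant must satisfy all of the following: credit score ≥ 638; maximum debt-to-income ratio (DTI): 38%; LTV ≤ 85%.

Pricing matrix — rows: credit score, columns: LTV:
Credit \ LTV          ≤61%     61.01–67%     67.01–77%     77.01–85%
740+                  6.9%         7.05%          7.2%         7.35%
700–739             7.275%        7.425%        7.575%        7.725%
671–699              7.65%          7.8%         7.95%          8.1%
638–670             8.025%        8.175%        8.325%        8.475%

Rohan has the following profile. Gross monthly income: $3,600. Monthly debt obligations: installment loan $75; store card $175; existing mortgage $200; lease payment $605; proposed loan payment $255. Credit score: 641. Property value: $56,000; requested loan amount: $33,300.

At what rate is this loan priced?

Credit score 641 ≥ 638; Total monthly debts = (75 + 175 + 200 + 605 + 255) = 1,310. Debt-to-income = 1,310/3,600 = 36.4% — meets 38% limit
LTV: 33,300 ÷ 56,000 = 59.5%, within 85% cap
Row: 641 falls in 638–670. Column: 59.5% falls in ≤61%. Rate = 8.025%.

8.025%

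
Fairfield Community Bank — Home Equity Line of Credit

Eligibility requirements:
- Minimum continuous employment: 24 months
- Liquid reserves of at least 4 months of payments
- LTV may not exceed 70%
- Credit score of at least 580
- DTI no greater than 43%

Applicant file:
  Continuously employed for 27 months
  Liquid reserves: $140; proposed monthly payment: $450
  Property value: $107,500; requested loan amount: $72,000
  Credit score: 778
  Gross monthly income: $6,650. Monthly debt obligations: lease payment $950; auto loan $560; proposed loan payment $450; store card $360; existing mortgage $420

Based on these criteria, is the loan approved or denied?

Denied

Employment 27 ≥ 24 months
Liquid reserves cover 140/450 = 0.3 months — < 4 required
LTV: 72,000 ÷ 107,500 = 67%, within 70% cap
Credit score 778 ≥ 580 (meets)
Total monthly debts = (950 + 560 + 450 + 360 + 420) = 2,740. Debt-to-income = 2,740/6,650 = 41.2% — meets 43% limit
Fails on reserves.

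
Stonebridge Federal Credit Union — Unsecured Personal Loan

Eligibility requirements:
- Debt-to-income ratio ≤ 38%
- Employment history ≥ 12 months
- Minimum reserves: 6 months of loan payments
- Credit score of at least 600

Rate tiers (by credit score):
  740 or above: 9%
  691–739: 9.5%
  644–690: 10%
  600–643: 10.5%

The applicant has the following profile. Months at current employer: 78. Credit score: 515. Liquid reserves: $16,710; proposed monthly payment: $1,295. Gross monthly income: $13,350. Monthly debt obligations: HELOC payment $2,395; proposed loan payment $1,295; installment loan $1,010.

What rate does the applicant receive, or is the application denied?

Denied

Credit score 515 < 600 (below minimum)
Reserves: 16,710 ÷ 1,295 = 12.9 months (meets 6-month minimum)
Employment 78 ≥ 12 months
Total monthly debts = (2,395 + 1,295 + 1,010) = 4,700. DTI: 4,700 ÷ 13,350 = 35.2%, within the 38% cap
Not all requirements met → denied.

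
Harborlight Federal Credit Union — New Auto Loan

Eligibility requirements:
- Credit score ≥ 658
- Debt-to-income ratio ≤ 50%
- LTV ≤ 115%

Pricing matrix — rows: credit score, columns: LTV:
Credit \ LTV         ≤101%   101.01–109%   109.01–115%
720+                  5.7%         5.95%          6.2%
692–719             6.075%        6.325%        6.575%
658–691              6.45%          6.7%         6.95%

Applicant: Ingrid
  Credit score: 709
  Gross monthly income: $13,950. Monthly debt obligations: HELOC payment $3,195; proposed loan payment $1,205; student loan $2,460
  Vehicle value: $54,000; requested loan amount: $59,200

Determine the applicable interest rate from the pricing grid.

6.575%

Credit score 709 ≥ 658; Total monthly debts = (3,195 + 1,205 + 2,460) = 6,860. DTI: 6,860 ÷ 13,950 = 49.2%, within the 50% cap
LTV: 59,200 ÷ 54,000 = 109.6%, within 115% cap
Score 709 is in the 692–719 band; LTV 109.6% is in the 109.01–115% band → 6.575%.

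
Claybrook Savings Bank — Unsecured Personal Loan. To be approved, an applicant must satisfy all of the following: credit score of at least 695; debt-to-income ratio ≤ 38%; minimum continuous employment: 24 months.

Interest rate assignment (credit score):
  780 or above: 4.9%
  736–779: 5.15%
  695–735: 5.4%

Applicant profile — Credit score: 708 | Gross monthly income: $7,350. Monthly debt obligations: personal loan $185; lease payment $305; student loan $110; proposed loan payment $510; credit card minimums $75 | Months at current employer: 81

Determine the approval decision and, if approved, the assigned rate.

Approved at 5.4%

Credit score 708 ≥ 695 (meets minimum)
Employment 81 ≥ 24 months
Total monthly debts = (185 + 305 + 110 + 510 + 75) = 1,185. DTI = 1,185/7,350 = 16.1% ≤ 38%
All requirements met. Score 708 falls in the 695–735 tier → 5.4%.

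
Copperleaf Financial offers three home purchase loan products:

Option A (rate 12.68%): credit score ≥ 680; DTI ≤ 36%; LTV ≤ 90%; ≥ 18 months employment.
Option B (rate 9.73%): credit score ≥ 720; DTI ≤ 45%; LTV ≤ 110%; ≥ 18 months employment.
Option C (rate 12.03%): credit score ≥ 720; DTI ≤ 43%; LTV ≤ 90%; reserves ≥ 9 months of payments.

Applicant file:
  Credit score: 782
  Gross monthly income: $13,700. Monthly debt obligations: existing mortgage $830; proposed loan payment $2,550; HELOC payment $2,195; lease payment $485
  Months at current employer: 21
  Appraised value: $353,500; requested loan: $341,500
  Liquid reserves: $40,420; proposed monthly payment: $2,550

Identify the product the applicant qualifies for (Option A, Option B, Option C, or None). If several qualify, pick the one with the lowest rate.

Total debts = (830 + 2,550 + 2,195 + 485) = 6,060; DTI = 6,060/13,700 = 44.2%.
LTV = 341,500/353,500 = 96.6%.
Reserves = 40,420/2,550 = 15.9 months.
Option A: score 782 ≥ 680; DTI 44.2% > 36%; LTV 96.6% > 90%; employment 21 ≥ 18 mo → does not qualify.
Option B: score 782 ≥ 720; DTI 44.2% ≤ 45%; LTV 96.6% ≤ 110%; employment 21 ≥ 18 mo → qualifies.
Option C: score 782 ≥ 720; DTI 44.2% > 43%; LTV 96.6% > 90%; reserves 15.9 ≥ 9 mo → does not qualify.

Option B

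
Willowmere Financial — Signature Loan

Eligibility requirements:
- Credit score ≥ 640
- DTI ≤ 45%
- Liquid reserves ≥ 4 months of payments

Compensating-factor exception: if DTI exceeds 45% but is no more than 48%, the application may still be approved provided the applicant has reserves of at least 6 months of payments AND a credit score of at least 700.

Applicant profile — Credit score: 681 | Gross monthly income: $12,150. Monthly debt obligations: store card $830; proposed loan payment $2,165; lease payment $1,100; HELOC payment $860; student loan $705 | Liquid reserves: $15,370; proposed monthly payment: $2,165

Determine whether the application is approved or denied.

Denied

Credit score 681 ≥ 640 (meets base)
Total debts = (830 + 2,165 + 1,100 + 860 + 705) = 5,660. DTI = 5,660/12,150 = 46.6% > 45% — standard DTI limit exceeded.
Liquid reserves cover 15,370/2,165 = 7.1 months — ≥ 4 required
DTI 46.6% is within the 45%–48% exception band; checking compensating factors.
Override check — reserves: 7.1 mo (ok); score: 681 (below 700).
Compensating-factor requirement not fully met.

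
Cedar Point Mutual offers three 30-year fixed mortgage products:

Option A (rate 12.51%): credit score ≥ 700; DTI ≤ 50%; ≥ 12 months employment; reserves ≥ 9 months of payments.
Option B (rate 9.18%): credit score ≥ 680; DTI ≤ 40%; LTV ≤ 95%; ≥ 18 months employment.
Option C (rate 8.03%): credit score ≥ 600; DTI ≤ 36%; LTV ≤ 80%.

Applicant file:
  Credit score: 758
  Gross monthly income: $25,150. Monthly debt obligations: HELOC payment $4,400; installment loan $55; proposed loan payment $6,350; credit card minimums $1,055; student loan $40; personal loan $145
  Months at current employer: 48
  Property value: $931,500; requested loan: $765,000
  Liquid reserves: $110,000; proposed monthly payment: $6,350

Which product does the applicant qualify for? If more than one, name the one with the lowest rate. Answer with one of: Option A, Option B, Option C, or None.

Option A

Total debts = (4,400 + 55 + 6,350 + 1,055 + 40 + 145) = 12,045; DTI = 12,045/25,150 = 47.9%.
LTV = 765,000/931,500 = 82.1%.
Reserves = 110,000/6,350 = 17.3 months.
Option A: score 758 ≥ 700; DTI 47.9% ≤ 50%; employment 48 ≥ 12 mo; reserves 17.3 ≥ 9 mo → qualifies.
Option B: score 758 ≥ 680; DTI 47.9% > 40%; LTV 82.1% ≤ 95%; employment 48 ≥ 18 mo → does not qualify.
Option C: score 758 ≥ 600; DTI 47.9% > 36%; LTV 82.1% > 80% → does not qualify.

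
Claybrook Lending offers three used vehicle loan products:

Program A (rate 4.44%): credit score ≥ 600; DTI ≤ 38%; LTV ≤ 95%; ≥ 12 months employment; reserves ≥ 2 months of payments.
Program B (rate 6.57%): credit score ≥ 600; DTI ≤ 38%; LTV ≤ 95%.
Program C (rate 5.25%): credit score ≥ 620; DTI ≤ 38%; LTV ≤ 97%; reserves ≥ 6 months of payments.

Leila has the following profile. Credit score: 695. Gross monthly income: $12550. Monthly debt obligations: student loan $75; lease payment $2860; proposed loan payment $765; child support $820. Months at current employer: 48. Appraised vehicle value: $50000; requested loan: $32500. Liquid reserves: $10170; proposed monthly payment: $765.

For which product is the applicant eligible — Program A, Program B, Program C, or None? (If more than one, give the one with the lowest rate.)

Total debts = (75 + 2,860 + 765 + 820) = 4,520; DTI = 4,520/12,550 = 36%.
LTV = 32,500/50,000 = 65%.
Reserves = 10,170/765 = 13.3 months.
Program A: score 695 ≥ 600; DTI 36% ≤ 38%; LTV 65% ≤ 95%; employment 48 ≥ 12 mo; reserves 13.3 ≥ 2 mo → qualifies.
Program B: score 695 ≥ 600; DTI 36% ≤ 38%; LTV 65% ≤ 95% → qualifies.
Program C: score 695 ≥ 620; DTI 36% ≤ 38%; LTV 65% ≤ 97%; reserves 13.3 ≥ 6 mo → qualifies.
Qualifying: Program A, Program B, Program C. Lowest rate is 4.44% → Program A.

Program A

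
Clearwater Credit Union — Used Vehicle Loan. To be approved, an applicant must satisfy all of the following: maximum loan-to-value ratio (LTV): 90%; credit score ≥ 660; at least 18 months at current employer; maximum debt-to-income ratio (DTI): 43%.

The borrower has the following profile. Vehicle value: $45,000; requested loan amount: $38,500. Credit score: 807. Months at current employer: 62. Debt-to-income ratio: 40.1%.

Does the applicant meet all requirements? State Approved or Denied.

Approved

Loan-to-value = 38,500/45,000 = 85.6% — pass (90% max)
Credit score 807 ≥ 660 (meets)
Employment 62 ≥ 18 months
DTI 40.1% ≤ 43%
All criteria satisfied.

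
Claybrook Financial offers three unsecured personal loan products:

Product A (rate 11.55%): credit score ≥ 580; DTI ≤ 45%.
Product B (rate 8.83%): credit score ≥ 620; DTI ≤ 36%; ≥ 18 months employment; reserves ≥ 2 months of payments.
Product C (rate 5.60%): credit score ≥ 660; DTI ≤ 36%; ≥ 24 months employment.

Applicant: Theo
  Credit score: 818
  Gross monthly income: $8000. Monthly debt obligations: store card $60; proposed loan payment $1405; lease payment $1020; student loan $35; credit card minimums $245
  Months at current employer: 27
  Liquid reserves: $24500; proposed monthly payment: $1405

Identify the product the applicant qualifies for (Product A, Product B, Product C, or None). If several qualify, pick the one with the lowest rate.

Total debts = (60 + 1,405 + 1,020 + 35 + 245) = 2,765; DTI = 2,765/8,000 = 34.6%.
Reserves = 24,500/1,405 = 17.4 months.
Product A: score 818 ≥ 580; DTI 34.6% ≤ 45% → qualifies.
Product B: score 818 ≥ 620; DTI 34.6% ≤ 36%; employment 27 ≥ 18 mo; reserves 17.4 ≥ 2 mo → qualifies.
Product C: score 818 ≥ 660; DTI 34.6% ≤ 36%; employment 27 ≥ 24 mo → qualifies.
Qualifying: Product A, Product B, Product C. Lowest rate is 5.60% → Product C.

Product C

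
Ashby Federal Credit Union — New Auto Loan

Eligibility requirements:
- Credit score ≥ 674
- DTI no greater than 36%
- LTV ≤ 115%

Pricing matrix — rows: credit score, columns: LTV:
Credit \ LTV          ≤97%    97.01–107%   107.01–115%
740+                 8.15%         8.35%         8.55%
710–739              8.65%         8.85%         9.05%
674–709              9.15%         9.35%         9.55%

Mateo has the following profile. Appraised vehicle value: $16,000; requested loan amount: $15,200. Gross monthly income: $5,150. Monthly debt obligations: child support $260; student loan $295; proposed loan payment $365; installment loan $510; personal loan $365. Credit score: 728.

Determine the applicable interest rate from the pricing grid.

8.65%

Credit score 728 ≥ 674; Total monthly debts = (260 + 295 + 365 + 510 + 365) = 1,795. DTI: 1,795 ÷ 5,150 = 34.9%, within the 36% cap
Loan-to-value = 15,200/16,000 = 95% — pass (115% max)
Credit 728 → row 710–739; LTV 95% → column ≤97%. Grid cell → 8.65%.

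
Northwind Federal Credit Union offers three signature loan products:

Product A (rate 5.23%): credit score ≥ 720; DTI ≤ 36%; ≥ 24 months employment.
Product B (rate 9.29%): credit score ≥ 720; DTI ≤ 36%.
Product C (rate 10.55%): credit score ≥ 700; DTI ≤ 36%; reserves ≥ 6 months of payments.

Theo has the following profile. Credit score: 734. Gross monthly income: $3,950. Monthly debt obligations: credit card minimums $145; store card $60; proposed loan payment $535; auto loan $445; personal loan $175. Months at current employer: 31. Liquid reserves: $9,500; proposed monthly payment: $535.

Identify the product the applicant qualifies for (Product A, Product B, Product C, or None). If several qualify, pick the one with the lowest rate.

Total debts = (145 + 60 + 535 + 445 + 175) = 1,360; DTI = 1,360/3,950 = 34.4%.
Reserves = 9,500/535 = 17.8 months.
Product A: score 734 ≥ 720; DTI 34.4% ≤ 36%; employment 31 ≥ 24 mo → qualifies.
Product B: score 734 ≥ 720; DTI 34.4% ≤ 36% → qualifies.
Product C: score 734 ≥ 700; DTI 34.4% ≤ 36%; reserves 17.8 ≥ 6 mo → qualifies.
Qualifying: Product A, Product B, Product C. Lowest rate is 5.23% → Product A.

Product A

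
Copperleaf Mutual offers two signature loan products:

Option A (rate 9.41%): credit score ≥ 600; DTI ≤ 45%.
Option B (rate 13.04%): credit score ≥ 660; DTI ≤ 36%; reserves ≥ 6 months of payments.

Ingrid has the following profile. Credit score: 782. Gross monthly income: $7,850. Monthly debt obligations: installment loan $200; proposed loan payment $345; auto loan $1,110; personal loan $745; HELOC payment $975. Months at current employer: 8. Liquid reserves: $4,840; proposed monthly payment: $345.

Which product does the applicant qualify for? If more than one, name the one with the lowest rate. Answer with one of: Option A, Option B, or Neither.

Option A

Total debts = (200 + 345 + 1,110 + 745 + 975) = 3,375; DTI = 3,375/7,850 = 43%.
Reserves = 4,840/345 = 14.0 months.
Option A: score 782 ≥ 600; DTI 43% ≤ 45% → qualifies.
Option B: score 782 ≥ 660; DTI 43% > 36%; reserves 14.0 ≥ 6 mo → does not qualify.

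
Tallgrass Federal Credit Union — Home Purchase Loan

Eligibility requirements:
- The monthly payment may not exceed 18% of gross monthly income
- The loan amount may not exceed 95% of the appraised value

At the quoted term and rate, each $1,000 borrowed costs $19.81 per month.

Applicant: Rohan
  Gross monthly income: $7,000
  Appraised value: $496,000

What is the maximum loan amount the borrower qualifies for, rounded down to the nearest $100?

Payment cap: 18% × $7,000 = $1,260/month.
At $19.81 per $1,000, that supports 1,260/19.81 × 1,000 ≈ $63,604 → $63,600.
LTV cap: 95% × $496,000 = $471,200 → $471,200.
Binding constraint: payment-to-income.

$63,600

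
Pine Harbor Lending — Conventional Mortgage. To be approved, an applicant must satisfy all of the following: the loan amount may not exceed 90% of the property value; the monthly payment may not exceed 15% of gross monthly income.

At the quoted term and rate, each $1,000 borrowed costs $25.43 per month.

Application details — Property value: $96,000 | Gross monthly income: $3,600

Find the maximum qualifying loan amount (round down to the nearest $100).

$21,200

Payment cap: 15% × $3,600 = $540/month.
At $25.43 per $1,000, that supports 540/25.43 × 1,000 ≈ $21,234 → $21,200.
LTV cap: 90% × $96,000 = $86,400 → $86,400.
Binding constraint: payment-to-income.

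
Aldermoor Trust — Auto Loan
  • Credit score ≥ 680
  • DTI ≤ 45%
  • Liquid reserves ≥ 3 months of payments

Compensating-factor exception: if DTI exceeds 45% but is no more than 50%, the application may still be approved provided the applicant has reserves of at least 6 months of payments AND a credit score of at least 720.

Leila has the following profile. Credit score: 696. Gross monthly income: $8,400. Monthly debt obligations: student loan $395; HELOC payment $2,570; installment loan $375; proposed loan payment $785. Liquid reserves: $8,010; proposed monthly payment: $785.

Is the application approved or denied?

Credit score 696 ≥ 680 (meets base)
Total debts = (395 + 2,570 + 375 + 785) = 4,125. DTI = 4,125/8,400 = 49.1% > 45% — standard DTI limit exceeded.
Liquid reserves cover 8,010/785 = 10.2 months — ≥ 3 required
DTI 49.1% is within the 45%–50% exception band; checking compensating factors.
Reserves 10.2 ≥ 6 months; credit score 696 < 720.
Compensating-factor requirement not fully met.

Denied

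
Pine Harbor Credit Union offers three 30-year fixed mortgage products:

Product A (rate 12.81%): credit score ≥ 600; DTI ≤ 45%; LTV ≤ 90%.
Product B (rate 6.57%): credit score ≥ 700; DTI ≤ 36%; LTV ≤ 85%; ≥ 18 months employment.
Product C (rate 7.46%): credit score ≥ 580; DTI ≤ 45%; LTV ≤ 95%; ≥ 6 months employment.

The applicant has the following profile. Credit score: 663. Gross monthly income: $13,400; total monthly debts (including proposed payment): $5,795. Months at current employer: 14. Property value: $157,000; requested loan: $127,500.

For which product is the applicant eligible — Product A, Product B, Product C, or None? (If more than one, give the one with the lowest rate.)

DTI = 5,795/13,400 = 43.2%.
LTV = 127,500/157,000 = 81.2%.
Product A: score 663 ≥ 600; DTI 43.2% ≤ 45%; LTV 81.2% ≤ 90% → qualifies.
Product B: score 663 < 700; DTI 43.2% > 36%; LTV 81.2% ≤ 85%; employment 14 < 18 mo → does not qualify.
Product C: score 663 ≥ 580; DTI 43.2% ≤ 45%; LTV 81.2% ≤ 95%; employment 14 ≥ 6 mo → qualifies.
Qualifying: Product A, Product C. Lowest rate is 7.46% → Product C.

Product C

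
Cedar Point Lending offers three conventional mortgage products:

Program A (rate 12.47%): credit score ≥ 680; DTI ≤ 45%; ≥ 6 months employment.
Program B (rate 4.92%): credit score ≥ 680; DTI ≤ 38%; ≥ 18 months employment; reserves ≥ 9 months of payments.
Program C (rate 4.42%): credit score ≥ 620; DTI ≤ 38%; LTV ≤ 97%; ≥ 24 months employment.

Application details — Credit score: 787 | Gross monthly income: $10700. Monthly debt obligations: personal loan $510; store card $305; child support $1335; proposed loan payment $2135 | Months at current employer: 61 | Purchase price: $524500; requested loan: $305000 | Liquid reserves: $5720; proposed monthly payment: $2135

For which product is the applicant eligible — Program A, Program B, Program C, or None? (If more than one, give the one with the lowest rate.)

Program A

Total debts = (510 + 305 + 1,335 + 2,135) = 4,285; DTI = 4,285/10,700 = 40%.
LTV = 305,000/524,500 = 58.2%.
Reserves = 5,720/2,135 = 2.7 months.
Program A: score 787 ≥ 680; DTI 40% ≤ 45%; employment 61 ≥ 6 mo → qualifies.
Program B: score 787 ≥ 680; DTI 40% > 38%; employment 61 ≥ 18 mo; reserves 2.7 < 9 mo → does not qualify.
Program C: score 787 ≥ 620; DTI 40% > 38%; LTV 58.2% ≤ 97%; employment 61 ≥ 24 mo → does not qualify.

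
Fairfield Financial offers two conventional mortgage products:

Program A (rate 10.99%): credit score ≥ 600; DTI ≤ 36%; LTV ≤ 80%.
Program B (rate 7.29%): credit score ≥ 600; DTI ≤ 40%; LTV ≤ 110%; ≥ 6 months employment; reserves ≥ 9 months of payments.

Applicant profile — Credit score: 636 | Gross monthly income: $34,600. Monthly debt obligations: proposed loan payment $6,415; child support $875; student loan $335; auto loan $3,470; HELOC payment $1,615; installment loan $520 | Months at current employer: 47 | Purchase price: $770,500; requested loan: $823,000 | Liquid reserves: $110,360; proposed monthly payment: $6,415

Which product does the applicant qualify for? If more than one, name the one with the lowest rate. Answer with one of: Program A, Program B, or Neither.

Total debts = (6,415 + 875 + 335 + 3,470 + 1,615 + 520) = 13,230; DTI = 13,230/34,600 = 38.2%.
LTV = 823,000/770,500 = 106.8%.
Reserves = 110,360/6,415 = 17.2 months.
Program A: score 636 ≥ 600; DTI 38.2% > 36%; LTV 106.8% > 80% → does not qualify.
Program B: score 636 ≥ 600; DTI 38.2% ≤ 40%; LTV 106.8% ≤ 110%; employment 47 ≥ 6 mo; reserves 17.2 ≥ 9 mo → qualifies.

Program B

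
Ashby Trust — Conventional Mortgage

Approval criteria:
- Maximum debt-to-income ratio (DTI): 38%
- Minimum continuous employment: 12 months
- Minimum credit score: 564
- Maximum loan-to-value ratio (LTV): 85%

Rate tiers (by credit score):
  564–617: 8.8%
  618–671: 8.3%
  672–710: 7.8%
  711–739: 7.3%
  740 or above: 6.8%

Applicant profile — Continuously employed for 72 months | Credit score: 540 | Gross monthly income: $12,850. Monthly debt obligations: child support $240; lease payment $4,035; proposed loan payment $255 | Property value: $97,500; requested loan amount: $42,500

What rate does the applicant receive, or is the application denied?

Denied

Credit score 540 < 564 (below minimum)
Employment 72 ≥ 12 months
Total monthly debts = (240 + 4,035 + 255) = 4,530. DTI = 4,530/12,850 = 35.3% ≤ 38%
LTV = 42,500/97,500 = 43.6% ≤ 85%
Not all requirements met → denied.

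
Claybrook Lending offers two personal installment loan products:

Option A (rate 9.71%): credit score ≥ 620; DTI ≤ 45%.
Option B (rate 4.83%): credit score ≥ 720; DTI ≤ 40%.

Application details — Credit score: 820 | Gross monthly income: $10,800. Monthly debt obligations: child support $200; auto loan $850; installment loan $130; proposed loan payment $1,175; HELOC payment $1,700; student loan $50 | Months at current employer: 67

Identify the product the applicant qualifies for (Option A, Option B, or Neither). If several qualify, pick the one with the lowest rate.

Option B

Total debts = (200 + 850 + 130 + 1,175 + 1,700 + 50) = 4,105; DTI = 4,105/10,800 = 38%.
Option A: score 820 ≥ 620; DTI 38% ≤ 45% → qualifies.
Option B: score 820 ≥ 720; DTI 38% ≤ 40% → qualifies.
Qualifying: Option A, Option B. Lowest rate is 4.83% → Option B.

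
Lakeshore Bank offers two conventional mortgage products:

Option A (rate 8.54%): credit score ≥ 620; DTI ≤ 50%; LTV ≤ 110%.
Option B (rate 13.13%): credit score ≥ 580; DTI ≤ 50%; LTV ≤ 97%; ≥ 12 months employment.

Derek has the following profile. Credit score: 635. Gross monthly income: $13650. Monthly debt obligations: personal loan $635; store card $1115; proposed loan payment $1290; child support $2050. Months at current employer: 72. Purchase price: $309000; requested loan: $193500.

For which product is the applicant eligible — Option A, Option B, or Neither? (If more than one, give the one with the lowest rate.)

Total debts = (635 + 1,115 + 1,290 + 2,050) = 5,090; DTI = 5,090/13,650 = 37.3%.
LTV = 193,500/309,000 = 62.6%.
Option A: score 635 ≥ 620; DTI 37.3% ≤ 50%; LTV 62.6% ≤ 110% → qualifies.
Option B: score 635 ≥ 580; DTI 37.3% ≤ 50%; LTV 62.6% ≤ 97%; employment 72 ≥ 12 mo → qualifies.
Qualifying: Option A, Option B. Lowest rate is 8.54% → Option A.

Option A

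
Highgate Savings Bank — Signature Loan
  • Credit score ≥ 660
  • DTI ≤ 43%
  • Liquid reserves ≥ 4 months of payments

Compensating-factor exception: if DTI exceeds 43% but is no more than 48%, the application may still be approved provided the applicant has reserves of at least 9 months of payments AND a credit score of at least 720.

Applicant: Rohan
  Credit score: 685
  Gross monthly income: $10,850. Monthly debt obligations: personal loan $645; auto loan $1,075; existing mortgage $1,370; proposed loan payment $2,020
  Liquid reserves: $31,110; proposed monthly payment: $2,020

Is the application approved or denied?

Denied

Credit score 685 ≥ 660 (meets base)
Total debts = (645 + 1,075 + 1,370 + 2,020) = 5,110. DTI: 5,110 ÷ 10,850 = 47.1%, over the 43% base limit.
Reserves: 31,110 ÷ 2,020 = 15.4 months (meets 4-month minimum)
DTI 47.1% is within the 43%–48% exception band; checking compensating factors.
Override check — reserves: 15.4 mo (ok); score: 685 (below 720).
Override conditions not both satisfied; exception does not apply.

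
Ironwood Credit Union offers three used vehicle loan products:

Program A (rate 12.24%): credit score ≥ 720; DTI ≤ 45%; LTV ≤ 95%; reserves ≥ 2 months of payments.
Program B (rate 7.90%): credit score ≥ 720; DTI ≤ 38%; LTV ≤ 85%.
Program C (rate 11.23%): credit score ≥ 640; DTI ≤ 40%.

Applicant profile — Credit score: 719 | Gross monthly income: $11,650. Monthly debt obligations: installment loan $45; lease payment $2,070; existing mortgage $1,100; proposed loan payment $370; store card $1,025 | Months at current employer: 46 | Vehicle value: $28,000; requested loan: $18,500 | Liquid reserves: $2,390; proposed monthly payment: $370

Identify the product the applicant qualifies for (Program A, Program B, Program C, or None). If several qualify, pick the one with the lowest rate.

Program C

Total debts = (45 + 2,070 + 1,100 + 370 + 1,025) = 4,610; DTI = 4,610/11,650 = 39.6%.
LTV = 18,500/28,000 = 66.1%.
Reserves = 2,390/370 = 6.5 months.
Program A: score 719 < 720; DTI 39.6% ≤ 45%; LTV 66.1% ≤ 95%; reserves 6.5 ≥ 2 mo → does not qualify.
Program B: score 719 < 720; DTI 39.6% > 38%; LTV 66.1% ≤ 85% → does not qualify.
Program C: score 719 ≥ 640; DTI 39.6% ≤ 40% → qualifies.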